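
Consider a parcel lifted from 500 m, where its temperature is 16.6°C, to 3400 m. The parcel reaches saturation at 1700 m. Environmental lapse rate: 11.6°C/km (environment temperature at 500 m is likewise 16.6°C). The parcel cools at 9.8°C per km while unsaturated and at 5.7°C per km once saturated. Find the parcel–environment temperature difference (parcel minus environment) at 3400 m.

Parcel:
  Dry to 1700 m: -9.8 × 1.2 km = -11.76°C, so T = 4.84°C.
  Saturated to 3400 m: -5.7 × 1.7 km = -9.69°C, so T = -4.85°C.
Environment:
  Environment to 3400 m: -11.6 × 2.9 km = -33.64°C, so T = -17.04°C.
T_parcel − T_env = -4.85 − (-17.04) = +12.19°C

+12.19°C (parcel warmer than environment)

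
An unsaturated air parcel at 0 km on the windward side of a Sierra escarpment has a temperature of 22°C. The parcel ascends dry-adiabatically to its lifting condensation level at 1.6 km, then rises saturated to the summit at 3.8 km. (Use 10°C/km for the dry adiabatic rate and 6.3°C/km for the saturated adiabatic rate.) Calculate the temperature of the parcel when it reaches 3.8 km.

-7.86°C

Dry to 1600 m: -10 × 1.6 km = -16°C, so T = 6°C.
Saturated to 3800 m: -6.3 × 2.2 km = -13.86°C, so T = -7.86°C.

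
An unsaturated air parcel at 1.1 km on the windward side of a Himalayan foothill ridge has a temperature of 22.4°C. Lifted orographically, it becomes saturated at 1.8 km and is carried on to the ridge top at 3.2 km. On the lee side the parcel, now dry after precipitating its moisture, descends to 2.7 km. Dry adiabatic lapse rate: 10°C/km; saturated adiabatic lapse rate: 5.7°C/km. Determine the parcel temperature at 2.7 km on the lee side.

Dry to 1800 m: -10 × 0.7 km = -7°C, so T = 15.4°C.
Saturated to 3200 m: -5.7 × 1.4 km = -7.98°C, so T = 7.42°C.
Dry descent to 2700 m: +10 × 0.5 km = +5°C, so T = 12.42°C.

12.42°C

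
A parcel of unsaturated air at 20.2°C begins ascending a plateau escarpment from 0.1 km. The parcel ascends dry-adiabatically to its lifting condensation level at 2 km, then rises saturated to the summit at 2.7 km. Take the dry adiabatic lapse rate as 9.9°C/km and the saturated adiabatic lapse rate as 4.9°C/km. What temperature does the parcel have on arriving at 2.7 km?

From 100 m to 2000 m (dry): cools by 9.9 × 1.9 = 18.81°C, giving 1.39°C.
From 2000 m to 2700 m (saturated): cools by 4.9 × 0.7 = 3.43°C, giving -2.04°C.

-2.04°C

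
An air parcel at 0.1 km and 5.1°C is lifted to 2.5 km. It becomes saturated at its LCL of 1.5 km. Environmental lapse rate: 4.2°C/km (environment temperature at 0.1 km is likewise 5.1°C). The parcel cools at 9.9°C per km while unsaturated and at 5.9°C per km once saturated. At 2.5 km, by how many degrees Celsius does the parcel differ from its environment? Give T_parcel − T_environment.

Parcel:
  100–1500 m, dry: Δz = 1.4 km ⇒ ΔT = -13.86°C; T = -8.76°C
  1500–2500 m, saturated: Δz = 1 km ⇒ ΔT = -5.9°C; T = -14.66°C
Environment:
  100–2500 m, environment: Δz = 2.4 km ⇒ ΔT = -10.08°C; T = -4.98°C
T_parcel − T_env = -14.66 − (-4.98) = -9.68°C

-9.68°C (parcel cooler than environment)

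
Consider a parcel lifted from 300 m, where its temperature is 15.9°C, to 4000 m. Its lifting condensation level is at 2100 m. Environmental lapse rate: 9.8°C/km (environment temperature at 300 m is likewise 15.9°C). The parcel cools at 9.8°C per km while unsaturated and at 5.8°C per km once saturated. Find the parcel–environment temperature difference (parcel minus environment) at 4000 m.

Parcel:
  300–2100 m, dry: Δz = 1.8 km ⇒ ΔT = -17.64°C; T = -1.74°C
  2100–4000 m, saturated: Δz = 1.9 km ⇒ ΔT = -11.02°C; T = -12.76°C
Environment:
  300–4000 m, environment: Δz = 3.7 km ⇒ ΔT = -36.26°C; T = -20.36°C
T_parcel − T_env = -12.76 − (-20.36) = +7.6°C

+7.6°C (parcel warmer than environment)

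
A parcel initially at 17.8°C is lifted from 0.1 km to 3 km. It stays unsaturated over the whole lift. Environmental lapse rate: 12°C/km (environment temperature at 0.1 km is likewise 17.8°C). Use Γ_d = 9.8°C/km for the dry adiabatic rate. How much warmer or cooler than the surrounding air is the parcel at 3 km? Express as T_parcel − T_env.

+6.38°C (parcel warmer than environment)

Parcel:
  From 100 m to 3000 m (dry): cools by 9.8 × 2.9 = 28.42°C, giving -10.62°C.
Environment:
  From 100 m to 3000 m (environment): cools by 12 × 2.9 = 34.8°C, giving -17°C.
T_parcel − T_env = -10.62 − (-17) = +6.38°C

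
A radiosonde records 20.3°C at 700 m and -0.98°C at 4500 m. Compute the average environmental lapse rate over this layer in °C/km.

Γ = −ΔT/Δz = (20.3 − (-0.98)) / (4500 − 700) m
  = 21.28°C / 3.8 km = 5.6°C/km

5.6°C/km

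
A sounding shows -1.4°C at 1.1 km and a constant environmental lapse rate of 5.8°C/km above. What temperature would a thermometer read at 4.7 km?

-22.28°C

From 1100 m to 4700 m (environmental): cools by 5.8 × 3.6 = 20.88°C, giving -22.28°C.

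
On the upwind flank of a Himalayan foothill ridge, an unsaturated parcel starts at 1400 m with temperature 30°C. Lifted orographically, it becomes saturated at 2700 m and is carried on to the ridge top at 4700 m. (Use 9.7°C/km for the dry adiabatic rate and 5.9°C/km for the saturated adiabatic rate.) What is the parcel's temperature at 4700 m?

5.59°C

1400 → 2700 m (dry, 9.7°C/km): ΔT = -9.7 × 1.3 = -12.61°C → T = 17.39°C
2700 → 4700 m (saturated, 5.9°C/km): ΔT = -5.9 × 2 = -11.8°C → T = 5.59°C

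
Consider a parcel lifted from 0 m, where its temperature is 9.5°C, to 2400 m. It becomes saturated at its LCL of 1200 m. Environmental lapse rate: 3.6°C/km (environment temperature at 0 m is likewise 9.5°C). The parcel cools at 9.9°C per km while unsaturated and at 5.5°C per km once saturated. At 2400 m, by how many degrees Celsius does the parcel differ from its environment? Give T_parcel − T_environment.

-9.84°C (parcel cooler than environment)

Parcel:
  From 0 m to 1200 m (dry): cools by 9.9 × 1.2 = 11.88°C, giving -2.38°C.
  From 1200 m to 2400 m (saturated): cools by 5.5 × 1.2 = 6.6°C, giving -8.98°C.
Environment:
  From 0 m to 2400 m (environment): cools by 3.6 × 2.4 = 8.64°C, giving 0.86°C.
T_parcel − T_env = -8.98 − 0.86 = -9.84°C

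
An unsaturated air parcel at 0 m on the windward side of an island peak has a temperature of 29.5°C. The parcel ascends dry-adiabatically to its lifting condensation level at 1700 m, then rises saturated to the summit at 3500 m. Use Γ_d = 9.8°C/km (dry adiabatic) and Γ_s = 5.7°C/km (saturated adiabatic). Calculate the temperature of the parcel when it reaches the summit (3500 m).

0–1700 m, dry: Δz = 1.7 km ⇒ ΔT = -16.66°C; T = 12.84°C
1700–3500 m, saturated: Δz = 1.8 km ⇒ ΔT = -10.26°C; T = 2.58°C

2.58°C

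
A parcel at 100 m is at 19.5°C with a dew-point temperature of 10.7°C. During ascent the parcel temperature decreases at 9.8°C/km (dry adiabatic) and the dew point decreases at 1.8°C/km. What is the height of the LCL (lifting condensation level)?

T and T_d converge at 9.8 − 1.8 = 8°C per km
Height above start = (19.5 − 10.7) / 8 = 1.1 km
LCL altitude = 100 m + 1100 m = 1200 m

1200 m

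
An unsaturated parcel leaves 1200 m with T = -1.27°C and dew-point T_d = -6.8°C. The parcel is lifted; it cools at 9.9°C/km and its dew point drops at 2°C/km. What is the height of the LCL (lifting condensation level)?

T and T_d converge at 9.9 − 2 = 7.9°C per km
Height above start = (-1.27 − (-6.8)) / 7.9 = 0.7 km
LCL altitude = 1200 m + 700 m = 1900 m

1900 m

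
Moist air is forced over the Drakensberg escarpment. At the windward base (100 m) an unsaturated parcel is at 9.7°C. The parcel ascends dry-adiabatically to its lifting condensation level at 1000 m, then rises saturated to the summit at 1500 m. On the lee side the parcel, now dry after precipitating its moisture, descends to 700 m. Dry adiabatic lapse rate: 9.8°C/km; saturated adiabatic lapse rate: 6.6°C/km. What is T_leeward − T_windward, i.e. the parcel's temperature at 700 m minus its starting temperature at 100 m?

100–1000 m, dry: Δz = 0.9 km ⇒ ΔT = -8.82°C; T = 0.88°C
1000–1500 m, saturated: Δz = 0.5 km ⇒ ΔT = -3.3°C; T = -2.42°C
1500–700 m, dry descent: Δz = 0.8 km ⇒ ΔT = +7.84°C; T = 5.42°C
Net change vs windward start: 5.42 − 9.7 = -4.28°C

-4.28°C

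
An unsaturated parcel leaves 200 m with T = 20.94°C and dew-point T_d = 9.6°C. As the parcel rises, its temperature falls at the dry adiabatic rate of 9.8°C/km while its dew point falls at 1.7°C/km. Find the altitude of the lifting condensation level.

1600 m

T and T_d converge at 9.8 − 1.7 = 8.1°C per km
Height above start = (20.94 − 9.6) / 8.1 = 1.4 km
LCL altitude = 200 m + 1400 m = 1600 m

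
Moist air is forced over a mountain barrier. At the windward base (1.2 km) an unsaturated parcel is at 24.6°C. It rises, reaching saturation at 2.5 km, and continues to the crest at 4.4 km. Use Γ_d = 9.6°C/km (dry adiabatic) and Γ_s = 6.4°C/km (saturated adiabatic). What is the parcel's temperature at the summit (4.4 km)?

-0.04°C

Dry to 2500 m: -9.6 × 1.3 km = -12.48°C, so T = 12.12°C.
Saturated to 4400 m: -6.4 × 1.9 km = -12.16°C, so T = -0.04°C.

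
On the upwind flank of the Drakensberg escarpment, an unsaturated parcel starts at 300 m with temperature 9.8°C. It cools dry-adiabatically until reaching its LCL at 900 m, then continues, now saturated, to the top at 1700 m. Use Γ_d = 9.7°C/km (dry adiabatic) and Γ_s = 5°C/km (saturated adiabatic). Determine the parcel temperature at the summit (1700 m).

Dry to 900 m: -9.7 × 0.6 km = -5.82°C, so T = 3.98°C.
Saturated to 1700 m: -5 × 0.8 km = -4°C, so T = -0.02°C.

-0.02°C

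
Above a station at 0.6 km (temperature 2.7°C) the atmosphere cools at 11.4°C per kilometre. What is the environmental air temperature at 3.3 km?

-28.08°C

600 → 3300 m (environmental, 11.4°C/km): ΔT = -11.4 × 2.7 = -30.78°C → T = -28.08°C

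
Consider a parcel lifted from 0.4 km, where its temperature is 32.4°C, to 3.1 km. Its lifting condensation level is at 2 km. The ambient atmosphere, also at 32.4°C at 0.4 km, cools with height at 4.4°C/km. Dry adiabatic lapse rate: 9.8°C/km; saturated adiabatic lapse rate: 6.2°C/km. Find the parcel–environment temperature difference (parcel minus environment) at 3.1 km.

Parcel:
  400–2000 m, dry: Δz = 1.6 km ⇒ ΔT = -15.68°C; T = 16.72°C
  2000–3100 m, saturated: Δz = 1.1 km ⇒ ΔT = -6.82°C; T = 9.9°C
Environment:
  400–3100 m, environment: Δz = 2.7 km ⇒ ΔT = -11.88°C; T = 20.52°C
T_parcel − T_env = 9.9 − 20.52 = -10.62°C

-10.62°C (parcel cooler than environment)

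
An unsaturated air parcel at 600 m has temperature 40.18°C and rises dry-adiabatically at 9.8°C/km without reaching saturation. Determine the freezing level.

4700 m

Height above start = (40.18 − 0) / 9.8 = 4.1 km
Altitude = 600 m + 4100 m = 4700 m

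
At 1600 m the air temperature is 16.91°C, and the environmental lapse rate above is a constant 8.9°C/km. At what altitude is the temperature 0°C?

Height above start = (16.91 − 0) / 8.9 = 1.9 km
Altitude = 1600 m + 1900 m = 3500 m

3500 m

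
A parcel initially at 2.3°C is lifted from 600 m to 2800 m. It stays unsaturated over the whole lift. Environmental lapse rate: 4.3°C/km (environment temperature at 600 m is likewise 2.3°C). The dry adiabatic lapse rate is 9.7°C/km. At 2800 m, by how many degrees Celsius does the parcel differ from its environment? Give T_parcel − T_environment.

Parcel:
  600–2800 m, dry: Δz = 2.2 km ⇒ ΔT = -21.34°C; T = -19.04°C
Environment:
  600–2800 m, environment: Δz = 2.2 km ⇒ ΔT = -9.46°C; T = -7.16°C
T_parcel − T_env = -19.04 − (-7.16) = -11.88°C

-11.88°C (parcel cooler than environment)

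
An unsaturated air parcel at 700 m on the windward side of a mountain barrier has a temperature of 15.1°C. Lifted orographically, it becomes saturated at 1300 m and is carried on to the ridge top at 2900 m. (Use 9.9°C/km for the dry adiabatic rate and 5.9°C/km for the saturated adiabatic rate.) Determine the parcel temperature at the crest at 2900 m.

-0.28°C

From 700 m to 1300 m (dry): cools by 9.9 × 0.6 = 5.94°C, giving 9.16°C.
From 1300 m to 2900 m (saturated): cools by 5.9 × 1.6 = 9.44°C, giving -0.28°C.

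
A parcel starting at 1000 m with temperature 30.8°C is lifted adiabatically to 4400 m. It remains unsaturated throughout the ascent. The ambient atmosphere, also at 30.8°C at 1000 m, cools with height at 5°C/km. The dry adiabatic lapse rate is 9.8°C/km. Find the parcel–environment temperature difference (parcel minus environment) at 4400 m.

Parcel:
  1000 → 4400 m (dry, 9.8°C/km): ΔT = -9.8 × 3.4 = -33.32°C → T = -2.52°C
Environment:
  1000 → 4400 m (environment, 5°C/km): ΔT = -5 × 3.4 = -17°C → T = 13.8°C
T_parcel − T_env = -2.52 − 13.8 = -16.32°C

-16.32°C (parcel cooler than environment)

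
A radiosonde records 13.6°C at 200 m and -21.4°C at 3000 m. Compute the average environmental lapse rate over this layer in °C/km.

Γ = −ΔT/Δz = (13.6 − (-21.4)) / (3000 − 200) m
  = 35°C / 2.8 km = 12.5°C/km

12.5°C/km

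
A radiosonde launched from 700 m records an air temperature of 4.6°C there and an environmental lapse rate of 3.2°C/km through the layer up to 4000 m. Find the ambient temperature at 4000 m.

700–4000 m, environmental: Δz = 3.3 km ⇒ ΔT = -10.56°C; T = -5.96°C

-5.96°C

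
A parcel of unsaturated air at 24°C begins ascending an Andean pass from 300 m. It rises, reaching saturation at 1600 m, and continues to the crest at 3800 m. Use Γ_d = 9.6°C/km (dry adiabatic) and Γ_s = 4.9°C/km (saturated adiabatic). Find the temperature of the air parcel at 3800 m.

300 → 1600 m (dry, 9.6°C/km): ΔT = -9.6 × 1.3 = -12.48°C → T = 11.52°C
1600 → 3800 m (saturated, 4.9°C/km): ΔT = -4.9 × 2.2 = -10.78°C → T = 0.74°C

0.74°C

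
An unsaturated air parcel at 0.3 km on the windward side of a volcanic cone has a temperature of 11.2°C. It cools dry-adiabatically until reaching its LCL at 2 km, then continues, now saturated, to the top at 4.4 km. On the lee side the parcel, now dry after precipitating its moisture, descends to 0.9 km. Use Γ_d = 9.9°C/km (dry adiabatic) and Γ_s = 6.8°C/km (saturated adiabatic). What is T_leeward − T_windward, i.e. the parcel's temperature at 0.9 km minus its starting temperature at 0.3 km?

+1.5°C

300–2000 m, dry: Δz = 1.7 km ⇒ ΔT = -16.83°C; T = -5.63°C
2000–4400 m, saturated: Δz = 2.4 km ⇒ ΔT = -16.32°C; T = -21.95°C
4400–900 m, dry descent: Δz = 3.5 km ⇒ ΔT = +34.65°C; T = 12.7°C
Net change vs windward start: 12.7 − 11.2 = +1.5°C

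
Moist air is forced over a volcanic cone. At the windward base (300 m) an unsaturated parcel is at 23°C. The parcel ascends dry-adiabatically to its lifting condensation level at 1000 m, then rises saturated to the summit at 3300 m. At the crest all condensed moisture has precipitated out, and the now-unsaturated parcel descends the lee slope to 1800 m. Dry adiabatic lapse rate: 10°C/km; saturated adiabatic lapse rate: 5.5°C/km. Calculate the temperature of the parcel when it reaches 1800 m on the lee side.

Dry to 1000 m: -10 × 0.7 km = -7°C, so T = 16°C.
Saturated to 3300 m: -5.5 × 2.3 km = -12.65°C, so T = 3.35°C.
Dry descent to 1800 m: +10 × 1.5 km = +15°C, so T = 18.35°C.

18.35°C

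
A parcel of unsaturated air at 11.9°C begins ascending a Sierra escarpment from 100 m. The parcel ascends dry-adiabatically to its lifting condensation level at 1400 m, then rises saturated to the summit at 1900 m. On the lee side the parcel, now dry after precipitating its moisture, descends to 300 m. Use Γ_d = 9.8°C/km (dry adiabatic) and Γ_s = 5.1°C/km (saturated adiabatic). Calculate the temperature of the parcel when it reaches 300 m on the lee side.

100–1400 m, dry: Δz = 1.3 km ⇒ ΔT = -12.74°C; T = -0.84°C
1400–1900 m, saturated: Δz = 0.5 km ⇒ ΔT = -2.55°C; T = -3.39°C
1900–300 m, dry descent: Δz = 1.6 km ⇒ ΔT = +15.68°C; T = 12.29°C

12.29°C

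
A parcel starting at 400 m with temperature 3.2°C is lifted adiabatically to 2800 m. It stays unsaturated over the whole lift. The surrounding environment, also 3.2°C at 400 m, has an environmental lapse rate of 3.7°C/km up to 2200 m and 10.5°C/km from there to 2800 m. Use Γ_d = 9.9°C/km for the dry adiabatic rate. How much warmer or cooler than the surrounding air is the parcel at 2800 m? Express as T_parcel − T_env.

Parcel:
  400–2800 m, dry: Δz = 2.4 km ⇒ ΔT = -23.76°C; T = -20.56°C
Environment:
  400–2200 m, environment, lower layer: Δz = 1.8 km ⇒ ΔT = -6.66°C; T = -3.46°C
  2200–2800 m, environment, upper layer: Δz = 0.6 km ⇒ ΔT = -6.3°C; T = -9.76°C
T_parcel − T_env = -20.56 − (-9.76) = -10.8°C

-10.8°C (parcel cooler than environment)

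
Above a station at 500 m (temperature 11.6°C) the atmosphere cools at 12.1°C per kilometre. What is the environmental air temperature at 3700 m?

-27.12°C

Environmental to 3700 m: -12.1 × 3.2 km = -38.72°C, so T = -27.12°C.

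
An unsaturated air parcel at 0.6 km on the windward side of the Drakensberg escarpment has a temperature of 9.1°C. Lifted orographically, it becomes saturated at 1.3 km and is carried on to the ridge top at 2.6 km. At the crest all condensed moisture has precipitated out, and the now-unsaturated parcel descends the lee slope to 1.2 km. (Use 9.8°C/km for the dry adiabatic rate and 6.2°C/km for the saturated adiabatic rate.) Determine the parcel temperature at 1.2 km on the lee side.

From 600 m to 1300 m (dry): cools by 9.8 × 0.7 = 6.86°C, giving 2.24°C.
From 1300 m to 2600 m (saturated): cools by 6.2 × 1.3 = 8.06°C, giving -5.82°C.
From 2600 m to 1200 m (dry descent): warms by 9.8 × 1.4 = 13.72°C, giving 7.9°C.

7.9°C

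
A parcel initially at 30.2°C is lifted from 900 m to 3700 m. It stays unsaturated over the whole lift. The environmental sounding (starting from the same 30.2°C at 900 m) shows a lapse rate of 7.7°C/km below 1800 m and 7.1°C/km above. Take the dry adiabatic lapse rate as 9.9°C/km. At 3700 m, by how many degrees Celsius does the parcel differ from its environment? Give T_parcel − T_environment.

-7.3°C (parcel cooler than environment)

Parcel:
  900 → 3700 m (dry, 9.9°C/km): ΔT = -9.9 × 2.8 = -27.72°C → T = 2.48°C
Environment:
  900 → 1800 m (environment, lower layer, 7.7°C/km): ΔT = -7.7 × 0.9 = -6.93°C → T = 23.27°C
  1800 → 3700 m (environment, upper layer, 7.1°C/km): ΔT = -7.1 × 1.9 = -13.49°C → T = 9.78°C
T_parcel − T_env = 2.48 − 9.78 = -7.3°C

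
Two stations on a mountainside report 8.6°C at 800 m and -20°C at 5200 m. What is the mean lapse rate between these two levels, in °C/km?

Γ = −ΔT/Δz = (8.6 − (-20)) / (5200 − 800) m
  = 28.6°C / 4.4 km = 6.5°C/km

6.5°C/km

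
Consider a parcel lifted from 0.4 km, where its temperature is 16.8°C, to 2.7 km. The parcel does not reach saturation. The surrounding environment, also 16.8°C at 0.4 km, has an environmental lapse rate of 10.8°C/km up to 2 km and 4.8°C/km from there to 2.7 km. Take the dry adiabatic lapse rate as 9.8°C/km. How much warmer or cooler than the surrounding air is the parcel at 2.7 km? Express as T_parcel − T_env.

Parcel:
  Dry to 2700 m: -9.8 × 2.3 km = -22.54°C, so T = -5.74°C.
Environment:
  Environment, lower layer to 2000 m: -10.8 × 1.6 km = -17.28°C, so T = -0.48°C.
  Environment, upper layer to 2700 m: -4.8 × 0.7 km = -3.36°C, so T = -3.84°C.
T_parcel − T_env = -5.74 − (-3.84) = -1.9°C

-1.9°C (parcel cooler than environment)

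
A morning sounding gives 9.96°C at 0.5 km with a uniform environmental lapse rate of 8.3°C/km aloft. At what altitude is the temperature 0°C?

1.7 km

Height above start = (9.96 − 0) / 8.3 = 1.2 km
Altitude = 500 m + 1200 m = 1700 m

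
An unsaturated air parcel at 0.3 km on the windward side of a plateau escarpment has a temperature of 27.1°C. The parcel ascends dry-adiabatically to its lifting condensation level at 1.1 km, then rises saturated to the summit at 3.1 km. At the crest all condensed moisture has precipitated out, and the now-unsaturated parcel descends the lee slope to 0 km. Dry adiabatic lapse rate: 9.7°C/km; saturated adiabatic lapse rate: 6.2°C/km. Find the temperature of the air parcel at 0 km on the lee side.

37.01°C

Dry to 1100 m: -9.7 × 0.8 km = -7.76°C, so T = 19.34°C.
Saturated to 3100 m: -6.2 × 2 km = -12.4°C, so T = 6.94°C.
Dry descent to 0 m: +9.7 × 3.1 km = +30.07°C, so T = 37.01°C.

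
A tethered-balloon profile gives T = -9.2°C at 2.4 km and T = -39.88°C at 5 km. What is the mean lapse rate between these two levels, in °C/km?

Γ = −ΔT/Δz = (-9.2 − (-39.88)) / (5000 − 2400) m
  = 30.68°C / 2.6 km = 11.8°C/km

11.8°C/km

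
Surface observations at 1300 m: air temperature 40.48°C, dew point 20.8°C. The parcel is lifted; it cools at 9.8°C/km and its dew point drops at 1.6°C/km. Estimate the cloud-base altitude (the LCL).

3700 m

T and T_d converge at 9.8 − 1.6 = 8.2°C per km
Height above start = (40.48 − 20.8) / 8.2 = 2.4 km
LCL altitude = 1300 m + 2400 m = 3700 m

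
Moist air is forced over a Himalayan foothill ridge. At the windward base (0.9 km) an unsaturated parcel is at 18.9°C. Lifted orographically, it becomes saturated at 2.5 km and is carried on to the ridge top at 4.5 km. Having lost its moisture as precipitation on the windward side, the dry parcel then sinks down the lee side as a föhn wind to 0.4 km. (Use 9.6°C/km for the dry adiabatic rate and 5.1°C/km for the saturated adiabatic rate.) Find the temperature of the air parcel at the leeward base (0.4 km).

900–2500 m, dry: Δz = 1.6 km ⇒ ΔT = -15.36°C; T = 3.54°C
2500–4500 m, saturated: Δz = 2 km ⇒ ΔT = -10.2°C; T = -6.66°C
4500–400 m, dry descent: Δz = 4.1 km ⇒ ΔT = +39.36°C; T = 32.7°C

32.7°C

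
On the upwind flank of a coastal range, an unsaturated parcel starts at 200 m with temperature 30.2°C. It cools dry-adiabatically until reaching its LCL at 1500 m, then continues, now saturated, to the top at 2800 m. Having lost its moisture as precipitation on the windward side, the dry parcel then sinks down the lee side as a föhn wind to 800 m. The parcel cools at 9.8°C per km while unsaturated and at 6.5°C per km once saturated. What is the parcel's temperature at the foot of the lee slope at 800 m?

28.61°C

From 200 m to 1500 m (dry): cools by 9.8 × 1.3 = 12.74°C, giving 17.46°C.
From 1500 m to 2800 m (saturated): cools by 6.5 × 1.3 = 8.45°C, giving 9.01°C.
From 2800 m to 800 m (dry descent): warms by 9.8 × 2 = 19.6°C, giving 28.61°C.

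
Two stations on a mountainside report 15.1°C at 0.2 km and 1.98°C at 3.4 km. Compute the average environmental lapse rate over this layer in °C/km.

Γ = −ΔT/Δz = (15.1 − 1.98) / (3400 − 200) m
  = 13.12°C / 3.2 km = 4.1°C/km

4.1°C/km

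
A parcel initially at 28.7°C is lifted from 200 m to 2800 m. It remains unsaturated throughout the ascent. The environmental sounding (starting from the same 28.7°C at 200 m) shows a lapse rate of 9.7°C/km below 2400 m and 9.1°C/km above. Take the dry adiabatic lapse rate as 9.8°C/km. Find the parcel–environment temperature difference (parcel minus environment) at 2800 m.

Parcel:
  200 → 2800 m (dry, 9.8°C/km): ΔT = -9.8 × 2.6 = -25.48°C → T = 3.22°C
Environment:
  200 → 2400 m (environment, lower layer, 9.7°C/km): ΔT = -9.7 × 2.2 = -21.34°C → T = 7.36°C
  2400 → 2800 m (environment, upper layer, 9.1°C/km): ΔT = -9.1 × 0.4 = -3.64°C → T = 3.72°C
T_parcel − T_env = 3.22 − 3.72 = -0.5°C

-0.5°C (parcel cooler than environment)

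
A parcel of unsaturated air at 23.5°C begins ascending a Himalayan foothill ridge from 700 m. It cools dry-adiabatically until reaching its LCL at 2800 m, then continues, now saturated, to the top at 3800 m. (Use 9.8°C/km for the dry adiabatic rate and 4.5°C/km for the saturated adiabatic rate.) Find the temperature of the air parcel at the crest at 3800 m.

-1.58°C

700 → 2800 m (dry, 9.8°C/km): ΔT = -9.8 × 2.1 = -20.58°C → T = 2.92°C
2800 → 3800 m (saturated, 4.5°C/km): ΔT = -4.5 × 1 = -4.5°C → T = -1.58°C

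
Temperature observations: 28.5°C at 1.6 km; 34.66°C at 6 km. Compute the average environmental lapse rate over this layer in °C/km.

-1.4°C/km

Γ = −ΔT/Δz = (28.5 − 34.66) / (6000 − 1600) m
  = -6.16°C / 4.4 km = -1.4°C/km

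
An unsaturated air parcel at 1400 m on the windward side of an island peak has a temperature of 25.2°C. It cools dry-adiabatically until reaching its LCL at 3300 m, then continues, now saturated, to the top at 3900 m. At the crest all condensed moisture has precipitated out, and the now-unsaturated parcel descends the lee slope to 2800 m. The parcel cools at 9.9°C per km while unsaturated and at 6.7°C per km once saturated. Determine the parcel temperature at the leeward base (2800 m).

1400–3300 m, dry: Δz = 1.9 km ⇒ ΔT = -18.81°C; T = 6.39°C
3300–3900 m, saturated: Δz = 0.6 km ⇒ ΔT = -4.02°C; T = 2.37°C
3900–2800 m, dry descent: Δz = 1.1 km ⇒ ΔT = +10.89°C; T = 13.26°C

13.26°C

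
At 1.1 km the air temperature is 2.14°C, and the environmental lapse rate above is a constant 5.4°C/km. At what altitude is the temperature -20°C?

5.2 km

Height above start = (2.14 − (-20)) / 5.4 = 4.1 km
Altitude = 1100 m + 4100 m = 5200 m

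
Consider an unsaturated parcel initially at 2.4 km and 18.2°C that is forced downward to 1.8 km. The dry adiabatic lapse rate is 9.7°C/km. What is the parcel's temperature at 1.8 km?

24.02°C

2400–1800 m, dry adiabatic: Δz = 0.6 km ⇒ ΔT = +5.82°C; T = 24.02°C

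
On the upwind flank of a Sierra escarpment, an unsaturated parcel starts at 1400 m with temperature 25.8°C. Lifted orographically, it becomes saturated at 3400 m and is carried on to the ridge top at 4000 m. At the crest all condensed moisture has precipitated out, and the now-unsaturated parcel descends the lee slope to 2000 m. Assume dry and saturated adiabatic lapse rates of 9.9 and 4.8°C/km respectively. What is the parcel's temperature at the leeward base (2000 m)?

22.92°C

Dry to 3400 m: -9.9 × 2 km = -19.8°C, so T = 6°C.
Saturated to 4000 m: -4.8 × 0.6 km = -2.88°C, so T = 3.12°C.
Dry descent to 2000 m: +9.9 × 2 km = +19.8°C, so T = 22.92°C.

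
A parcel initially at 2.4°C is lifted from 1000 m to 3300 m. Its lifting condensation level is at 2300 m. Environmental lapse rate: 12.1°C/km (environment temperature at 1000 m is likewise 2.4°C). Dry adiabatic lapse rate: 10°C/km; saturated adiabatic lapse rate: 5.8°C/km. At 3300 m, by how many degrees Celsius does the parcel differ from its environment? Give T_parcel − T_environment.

+9.03°C (parcel warmer than environment)

Parcel:
  1000 → 2300 m (dry, 10°C/km): ΔT = -10 × 1.3 = -13°C → T = -10.6°C
  2300 → 3300 m (saturated, 5.8°C/km): ΔT = -5.8 × 1 = -5.8°C → T = -16.4°C
Environment:
  1000 → 3300 m (environment, 12.1°C/km): ΔT = -12.1 × 2.3 = -27.83°C → T = -25.43°C
T_parcel − T_env = -16.4 − (-25.43) = +9.03°C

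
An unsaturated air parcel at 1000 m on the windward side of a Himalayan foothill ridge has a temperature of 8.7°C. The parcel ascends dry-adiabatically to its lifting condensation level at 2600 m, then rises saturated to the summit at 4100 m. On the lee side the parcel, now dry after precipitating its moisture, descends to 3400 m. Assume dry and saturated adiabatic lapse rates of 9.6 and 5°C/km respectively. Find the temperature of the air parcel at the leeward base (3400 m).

-7.44°C

1000–2600 m, dry: Δz = 1.6 km ⇒ ΔT = -15.36°C; T = -6.66°C
2600–4100 m, saturated: Δz = 1.5 km ⇒ ΔT = -7.5°C; T = -14.16°C
4100–3400 m, dry descent: Δz = 0.7 km ⇒ ΔT = +6.72°C; T = -7.44°C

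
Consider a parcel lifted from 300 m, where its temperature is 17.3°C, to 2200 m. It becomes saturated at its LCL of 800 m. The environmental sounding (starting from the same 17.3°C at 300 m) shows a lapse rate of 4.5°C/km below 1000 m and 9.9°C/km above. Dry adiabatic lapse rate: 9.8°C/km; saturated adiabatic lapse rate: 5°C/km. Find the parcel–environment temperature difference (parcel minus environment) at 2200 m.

+3.13°C (parcel warmer than environment)

Parcel:
  From 300 m to 800 m (dry): cools by 9.8 × 0.5 = 4.9°C, giving 12.4°C.
  From 800 m to 2200 m (saturated): cools by 5 × 1.4 = 7°C, giving 5.4°C.
Environment:
  From 300 m to 1000 m (environment, lower layer): cools by 4.5 × 0.7 = 3.15°C, giving 14.15°C.
  From 1000 m to 2200 m (environment, upper layer): cools by 9.9 × 1.2 = 11.88°C, giving 2.27°C.
T_parcel − T_env = 5.4 − 2.27 = +3.13°C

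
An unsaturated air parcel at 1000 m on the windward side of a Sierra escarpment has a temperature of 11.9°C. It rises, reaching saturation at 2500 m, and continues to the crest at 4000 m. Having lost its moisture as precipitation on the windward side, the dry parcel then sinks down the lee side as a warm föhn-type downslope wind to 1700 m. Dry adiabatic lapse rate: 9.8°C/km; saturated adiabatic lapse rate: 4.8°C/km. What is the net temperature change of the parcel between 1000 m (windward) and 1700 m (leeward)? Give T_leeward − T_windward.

+0.64°C

1000 → 2500 m (dry, 9.8°C/km): ΔT = -9.8 × 1.5 = -14.7°C → T = -2.8°C
2500 → 4000 m (saturated, 4.8°C/km): ΔT = -4.8 × 1.5 = -7.2°C → T = -10°C
4000 → 1700 m (dry descent, 9.8°C/km): ΔT = +9.8 × 2.3 = +22.54°C → T = 12.54°C
Net change vs windward start: 12.54 − 11.9 = +0.64°C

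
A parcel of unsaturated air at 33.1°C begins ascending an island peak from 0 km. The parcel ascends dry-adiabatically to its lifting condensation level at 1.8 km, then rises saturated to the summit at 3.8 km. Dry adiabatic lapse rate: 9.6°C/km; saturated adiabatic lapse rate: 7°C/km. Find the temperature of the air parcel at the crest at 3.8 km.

1.82°C

0 → 1800 m (dry, 9.6°C/km): ΔT = -9.6 × 1.8 = -17.28°C → T = 15.82°C
1800 → 3800 m (saturated, 7°C/km): ΔT = -7 × 2 = -14°C → T = 1.82°C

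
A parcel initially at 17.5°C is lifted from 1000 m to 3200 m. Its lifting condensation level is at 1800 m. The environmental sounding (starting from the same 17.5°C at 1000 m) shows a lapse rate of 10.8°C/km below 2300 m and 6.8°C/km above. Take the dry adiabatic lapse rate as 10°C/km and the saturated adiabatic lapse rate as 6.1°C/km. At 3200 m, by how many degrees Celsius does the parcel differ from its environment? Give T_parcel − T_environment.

+3.62°C (parcel warmer than environment)

Parcel:
  1000 → 1800 m (dry, 10°C/km): ΔT = -10 × 0.8 = -8°C → T = 9.5°C
  1800 → 3200 m (saturated, 6.1°C/km): ΔT = -6.1 × 1.4 = -8.54°C → T = 0.96°C
Environment:
  1000 → 2300 m (environment, lower layer, 10.8°C/km): ΔT = -10.8 × 1.3 = -14.04°C → T = 3.46°C
  2300 → 3200 m (environment, upper layer, 6.8°C/km): ΔT = -6.8 × 0.9 = -6.12°C → T = -2.66°C
T_parcel − T_env = 0.96 − (-2.66) = +3.62°C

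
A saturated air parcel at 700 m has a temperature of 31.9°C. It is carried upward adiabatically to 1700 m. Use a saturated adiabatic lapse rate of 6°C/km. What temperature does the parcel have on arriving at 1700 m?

700–1700 m, saturated adiabatic: Δz = 1 km ⇒ ΔT = -6°C; T = 25.9°C

25.9°C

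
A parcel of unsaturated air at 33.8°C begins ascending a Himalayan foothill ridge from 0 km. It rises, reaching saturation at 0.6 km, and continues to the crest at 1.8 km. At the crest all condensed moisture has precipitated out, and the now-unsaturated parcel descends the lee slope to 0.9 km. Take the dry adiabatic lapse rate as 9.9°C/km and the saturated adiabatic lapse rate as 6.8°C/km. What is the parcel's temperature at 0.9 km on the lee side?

From 0 m to 600 m (dry): cools by 9.9 × 0.6 = 5.94°C, giving 27.86°C.
From 600 m to 1800 m (saturated): cools by 6.8 × 1.2 = 8.16°C, giving 19.7°C.
From 1800 m to 900 m (dry descent): warms by 9.9 × 0.9 = 8.91°C, giving 28.61°C.

28.61°C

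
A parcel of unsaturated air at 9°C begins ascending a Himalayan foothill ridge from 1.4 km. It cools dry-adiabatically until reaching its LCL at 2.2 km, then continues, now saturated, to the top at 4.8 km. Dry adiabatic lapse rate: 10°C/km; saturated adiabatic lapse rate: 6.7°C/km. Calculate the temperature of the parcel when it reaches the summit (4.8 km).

-16.42°C

From 1400 m to 2200 m (dry): cools by 10 × 0.8 = 8°C, giving 1°C.
From 2200 m to 4800 m (saturated): cools by 6.7 × 2.6 = 17.42°C, giving -16.42°C.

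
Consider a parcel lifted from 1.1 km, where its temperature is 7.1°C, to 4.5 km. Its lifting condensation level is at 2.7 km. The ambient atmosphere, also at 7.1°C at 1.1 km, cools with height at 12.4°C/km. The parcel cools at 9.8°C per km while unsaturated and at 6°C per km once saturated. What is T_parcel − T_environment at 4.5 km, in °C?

+15.68°C (parcel warmer than environment)

Parcel:
  From 1100 m to 2700 m (dry): cools by 9.8 × 1.6 = 15.68°C, giving -8.58°C.
  From 2700 m to 4500 m (saturated): cools by 6 × 1.8 = 10.8°C, giving -19.38°C.
Environment:
  From 1100 m to 4500 m (environment): cools by 12.4 × 3.4 = 42.16°C, giving -35.06°C.
T_parcel − T_env = -19.38 − (-35.06) = +15.68°C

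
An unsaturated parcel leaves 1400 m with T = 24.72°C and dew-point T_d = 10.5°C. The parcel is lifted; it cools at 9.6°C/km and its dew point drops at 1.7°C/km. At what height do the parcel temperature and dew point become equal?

3200 m

T and T_d converge at 9.6 − 1.7 = 7.9°C per km
Height above start = (24.72 − 10.5) / 7.9 = 1.8 km
LCL altitude = 1400 m + 1800 m = 3200 m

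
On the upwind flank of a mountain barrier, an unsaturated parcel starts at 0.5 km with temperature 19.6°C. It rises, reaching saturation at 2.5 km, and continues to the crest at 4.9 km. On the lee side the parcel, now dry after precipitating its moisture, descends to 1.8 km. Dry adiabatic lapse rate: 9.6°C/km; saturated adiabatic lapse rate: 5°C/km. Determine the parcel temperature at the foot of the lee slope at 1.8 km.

500–2500 m, dry: Δz = 2 km ⇒ ΔT = -19.2°C; T = 0.4°C
2500–4900 m, saturated: Δz = 2.4 km ⇒ ΔT = -12°C; T = -11.6°C
4900–1800 m, dry descent: Δz = 3.1 km ⇒ ΔT = +29.76°C; T = 18.16°C

18.16°C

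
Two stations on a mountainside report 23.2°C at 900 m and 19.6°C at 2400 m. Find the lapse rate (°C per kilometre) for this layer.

Γ = −ΔT/Δz = (23.2 − 19.6) / (2400 − 900) m
  = 3.6°C / 1.5 km = 2.4°C/km

2.4°C/km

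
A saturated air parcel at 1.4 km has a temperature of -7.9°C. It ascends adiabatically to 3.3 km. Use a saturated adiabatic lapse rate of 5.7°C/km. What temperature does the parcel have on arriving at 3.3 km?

-18.73°C

Saturated adiabatic to 3300 m: -5.7 × 1.9 km = -10.83°C, so T = -18.73°C.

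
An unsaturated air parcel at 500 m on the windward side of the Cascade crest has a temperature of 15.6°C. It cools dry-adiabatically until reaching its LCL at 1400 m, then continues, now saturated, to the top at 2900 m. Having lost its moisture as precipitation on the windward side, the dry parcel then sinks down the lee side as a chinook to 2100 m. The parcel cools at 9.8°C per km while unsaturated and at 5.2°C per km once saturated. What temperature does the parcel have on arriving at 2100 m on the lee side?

500–1400 m, dry: Δz = 0.9 km ⇒ ΔT = -8.82°C; T = 6.78°C
1400–2900 m, saturated: Δz = 1.5 km ⇒ ΔT = -7.8°C; T = -1.02°C
2900–2100 m, dry descent: Δz = 0.8 km ⇒ ΔT = +7.84°C; T = 6.82°C

6.82°C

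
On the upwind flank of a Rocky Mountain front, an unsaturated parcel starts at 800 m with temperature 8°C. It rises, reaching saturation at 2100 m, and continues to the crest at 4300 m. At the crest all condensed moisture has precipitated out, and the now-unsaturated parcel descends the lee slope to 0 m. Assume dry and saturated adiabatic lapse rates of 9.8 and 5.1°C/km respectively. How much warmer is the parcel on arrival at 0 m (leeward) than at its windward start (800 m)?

+18.18°C

From 800 m to 2100 m (dry): cools by 9.8 × 1.3 = 12.74°C, giving -4.74°C.
From 2100 m to 4300 m (saturated): cools by 5.1 × 2.2 = 11.22°C, giving -15.96°C.
From 4300 m to 0 m (dry descent): warms by 9.8 × 4.3 = 42.14°C, giving 26.18°C.
Net change vs windward start: 26.18 − 8 = +18.18°C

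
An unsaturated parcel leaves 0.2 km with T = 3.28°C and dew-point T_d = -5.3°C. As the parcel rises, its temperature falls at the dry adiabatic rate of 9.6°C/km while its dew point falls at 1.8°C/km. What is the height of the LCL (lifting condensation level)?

1.3 km

T and T_d converge at 9.6 − 1.8 = 7.8°C per km
Height above start = (3.28 − (-5.3)) / 7.8 = 1.1 km
LCL altitude = 200 m + 1100 m = 1300 m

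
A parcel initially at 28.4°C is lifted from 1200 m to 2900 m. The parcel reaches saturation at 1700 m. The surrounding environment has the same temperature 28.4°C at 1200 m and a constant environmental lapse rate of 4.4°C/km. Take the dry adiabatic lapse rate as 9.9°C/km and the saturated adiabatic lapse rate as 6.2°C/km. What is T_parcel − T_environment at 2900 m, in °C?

Parcel:
  Dry to 1700 m: -9.9 × 0.5 km = -4.95°C, so T = 23.45°C.
  Saturated to 2900 m: -6.2 × 1.2 km = -7.44°C, so T = 16.01°C.
Environment:
  Environment to 2900 m: -4.4 × 1.7 km = -7.48°C, so T = 20.92°C.
T_parcel − T_env = 16.01 − 20.92 = -4.91°C

-4.91°C (parcel cooler than environment)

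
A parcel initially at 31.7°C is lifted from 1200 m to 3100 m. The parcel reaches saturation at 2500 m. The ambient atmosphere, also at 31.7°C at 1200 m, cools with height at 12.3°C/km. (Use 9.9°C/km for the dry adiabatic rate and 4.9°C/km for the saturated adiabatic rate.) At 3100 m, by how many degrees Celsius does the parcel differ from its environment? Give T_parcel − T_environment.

Parcel:
  1200 → 2500 m (dry, 9.9°C/km): ΔT = -9.9 × 1.3 = -12.87°C → T = 18.83°C
  2500 → 3100 m (saturated, 4.9°C/km): ΔT = -4.9 × 0.6 = -2.94°C → T = 15.89°C
Environment:
  1200 → 3100 m (environment, 12.3°C/km): ΔT = -12.3 × 1.9 = -23.37°C → T = 8.33°C
T_parcel − T_env = 15.89 − 8.33 = +7.56°C

+7.56°C (parcel warmer than environment)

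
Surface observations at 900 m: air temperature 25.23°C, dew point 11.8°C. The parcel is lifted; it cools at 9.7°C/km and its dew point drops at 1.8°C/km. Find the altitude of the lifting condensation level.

2600 m

T and T_d converge at 9.7 − 1.8 = 7.9°C per km
Height above start = (25.23 − 11.8) / 7.9 = 1.7 km
LCL altitude = 900 m + 1700 m = 2600 m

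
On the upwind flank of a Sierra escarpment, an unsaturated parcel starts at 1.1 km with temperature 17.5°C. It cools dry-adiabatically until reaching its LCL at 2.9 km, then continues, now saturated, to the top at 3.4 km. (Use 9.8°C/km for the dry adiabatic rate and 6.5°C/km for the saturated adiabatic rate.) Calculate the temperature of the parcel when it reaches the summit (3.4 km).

1100–2900 m, dry: Δz = 1.8 km ⇒ ΔT = -17.64°C; T = -0.14°C
2900–3400 m, saturated: Δz = 0.5 km ⇒ ΔT = -3.25°C; T = -3.39°C

-3.39°C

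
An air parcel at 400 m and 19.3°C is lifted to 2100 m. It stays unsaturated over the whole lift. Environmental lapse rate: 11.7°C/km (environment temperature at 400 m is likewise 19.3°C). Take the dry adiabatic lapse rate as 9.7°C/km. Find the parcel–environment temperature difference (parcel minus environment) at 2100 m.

Parcel:
  Dry to 2100 m: -9.7 × 1.7 km = -16.49°C, so T = 2.81°C.
Environment:
  Environment to 2100 m: -11.7 × 1.7 km = -19.89°C, so T = -0.59°C.
T_parcel − T_env = 2.81 − (-0.59) = +3.4°C

+3.4°C (parcel warmer than environment)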